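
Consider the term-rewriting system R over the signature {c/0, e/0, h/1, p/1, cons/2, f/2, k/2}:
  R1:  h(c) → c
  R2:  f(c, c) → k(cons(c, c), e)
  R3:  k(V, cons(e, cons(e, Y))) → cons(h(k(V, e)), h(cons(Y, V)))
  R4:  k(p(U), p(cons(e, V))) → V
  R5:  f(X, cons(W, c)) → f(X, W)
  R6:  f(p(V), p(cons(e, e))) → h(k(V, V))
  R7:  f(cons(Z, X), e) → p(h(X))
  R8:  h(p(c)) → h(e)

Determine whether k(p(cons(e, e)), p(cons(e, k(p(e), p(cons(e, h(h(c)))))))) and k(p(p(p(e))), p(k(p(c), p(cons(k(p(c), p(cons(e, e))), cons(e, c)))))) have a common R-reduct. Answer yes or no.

yes — NF(t₁) = c, NF(t₂) = c

Reduce t₁ = k(p(cons(e, e)), p(cons(e, k(p(e), p(cons(e, h(h(c)))))))):
1. k(p(cons(e, e)), p(cons(e, k(p(e), p(cons(e, h(h(c))))))))  →  k(p(e), p(cons(e, h(h(c)))))   [R4 at ε]
2. k(p(e), p(cons(e, h(h(c)))))  →  h(h(c))   [R4 at ε]
3. h(h(c))  →  h(c)   [R1 at 1]
4. h(c)  →  c   [R1 at ε]

Reduce t₂ = k(p(p(p(e))), p(k(p(c), p(cons(k(p(c), p(cons(e, e))), cons(e, c)))))):
1. k(p(p(p(e))), p(k(p(c), p(cons(k(p(c), p(cons(e, e))), cons(e, c))))))  →  k(p(p(p(e))), p(k(p(c), p(cons(e, cons(e, c))))))   [R4 at 2.1.2.1.1]
2. k(p(p(p(e))), p(k(p(c), p(cons(e, cons(e, c))))))  →  k(p(p(p(e))), p(cons(e, c)))   [R4 at 2.1]
3. k(p(p(p(e))), p(cons(e, c)))  →  c   [R4 at ε]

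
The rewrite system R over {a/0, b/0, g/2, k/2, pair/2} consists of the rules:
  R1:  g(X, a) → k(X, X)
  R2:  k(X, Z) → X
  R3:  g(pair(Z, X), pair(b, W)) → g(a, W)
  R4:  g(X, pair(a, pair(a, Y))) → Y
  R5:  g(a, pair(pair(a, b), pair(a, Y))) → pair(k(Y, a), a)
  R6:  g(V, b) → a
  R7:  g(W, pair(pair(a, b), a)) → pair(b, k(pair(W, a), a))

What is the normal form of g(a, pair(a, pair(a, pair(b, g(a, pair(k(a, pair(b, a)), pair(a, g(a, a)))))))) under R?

1. g(a, pair(a, pair(a, pair(b, g(a, pair(k(a, pair(b, a)), pair(a, g(a, a))))))))  →  pair(b, g(a, pair(k(a, pair(b, a)), pair(a, g(a, a)))))   [R4 at ε]
2. pair(b, g(a, pair(k(a, pair(b, a)), pair(a, g(a, a)))))  →  pair(b, g(a, pair(a, pair(a, g(a, a)))))   [R2 at 2.2.1]
3. pair(b, g(a, pair(a, pair(a, g(a, a)))))  →  pair(b, g(a, a))   [R4 at 2]
4. pair(b, g(a, a))  →  pair(b, k(a, a))   [R1 at 2]
5. pair(b, k(a, a))  →  pair(b, a)   [R2 at 2]

pair(b, a)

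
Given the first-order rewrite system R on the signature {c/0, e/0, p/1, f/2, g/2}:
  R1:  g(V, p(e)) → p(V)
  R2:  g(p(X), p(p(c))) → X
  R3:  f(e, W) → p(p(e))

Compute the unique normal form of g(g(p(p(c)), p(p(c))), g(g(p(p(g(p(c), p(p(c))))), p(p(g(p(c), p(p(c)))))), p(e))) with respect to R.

1. g(g(p(p(c)), p(p(c))), g(g(p(p(g(p(c), p(p(c))))), p(p(g(p(c), p(p(c)))))), p(e)))  →  g(p(c), g(g(p(p(g(p(c), p(p(c))))), p(p(g(p(c), p(p(c)))))), p(e)))   [R2 at 1]
2. g(p(c), g(g(p(p(g(p(c), p(p(c))))), p(p(g(p(c), p(p(c)))))), p(e)))  →  g(p(c), p(g(p(p(g(p(c), p(p(c))))), p(p(g(p(c), p(p(c))))))))   [R1 at 2]
3. g(p(c), p(g(p(p(g(p(c), p(p(c))))), p(p(g(p(c), p(p(c))))))))  →  g(p(c), p(g(p(p(c)), p(p(g(p(c), p(p(c))))))))   [R2 at 2.1.1.1.1]
4. g(p(c), p(g(p(p(c)), p(p(g(p(c), p(p(c))))))))  →  g(p(c), p(g(p(p(c)), p(p(c)))))   [R2 at 2.1.2.1.1]
5. g(p(c), p(g(p(p(c)), p(p(c)))))  →  g(p(c), p(p(c)))   [R2 at 2.1]
6. g(p(c), p(p(c)))  →  c   [R2 at ε]

c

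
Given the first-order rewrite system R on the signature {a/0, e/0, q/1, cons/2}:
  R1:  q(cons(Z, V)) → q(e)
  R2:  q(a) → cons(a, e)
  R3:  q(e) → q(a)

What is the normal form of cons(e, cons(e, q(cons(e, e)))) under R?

cons(e, cons(e, cons(a, e)))

1. cons(e, cons(e, q(cons(e, e))))  →  cons(e, cons(e, q(e)))   [R1 at 2.2]
2. cons(e, cons(e, q(e)))  →  cons(e, cons(e, q(a)))   [R3 at 2.2]
3. cons(e, cons(e, q(a)))  →  cons(e, cons(e, cons(a, e)))   [R2 at 2.2]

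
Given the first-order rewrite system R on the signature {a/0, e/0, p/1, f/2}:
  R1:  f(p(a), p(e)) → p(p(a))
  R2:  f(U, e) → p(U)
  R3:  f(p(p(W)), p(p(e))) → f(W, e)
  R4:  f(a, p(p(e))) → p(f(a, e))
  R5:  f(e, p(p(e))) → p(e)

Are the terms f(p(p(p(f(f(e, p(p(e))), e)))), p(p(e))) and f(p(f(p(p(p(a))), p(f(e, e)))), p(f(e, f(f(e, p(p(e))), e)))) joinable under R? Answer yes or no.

Reduce t₁ = f(p(p(p(f(f(e, p(p(e))), e)))), p(p(e))):
1. f(p(p(p(f(f(e, p(p(e))), e)))), p(p(e)))  →  f(p(f(f(e, p(p(e))), e)), e)   [R3 at ε]
2. f(p(f(f(e, p(p(e))), e)), e)  →  p(p(f(f(e, p(p(e))), e)))   [R2 at ε]
3. p(p(f(f(e, p(p(e))), e)))  →  p(p(p(f(e, p(p(e))))))   [R2 at 1.1]
4. p(p(p(f(e, p(p(e))))))  →  p(p(p(p(e))))   [R5 at 1.1.1]

Reduce t₂ = f(p(f(p(p(p(a))), p(f(e, e)))), p(f(e, f(f(e, p(p(e))), e)))):
1. f(p(f(p(p(p(a))), p(f(e, e)))), p(f(e, f(f(e, p(p(e))), e))))  →  f(p(f(p(p(p(a))), p(p(e)))), p(f(e, f(f(e, p(p(e))), e))))   [R2 at 1.1.2.1]
2. f(p(f(p(p(p(a))), p(p(e)))), p(f(e, f(f(e, p(p(e))), e))))  →  f(p(f(p(a), e)), p(f(e, f(f(e, p(p(e))), e))))   [R3 at 1.1]
3. f(p(f(p(a), e)), p(f(e, f(f(e, p(p(e))), e))))  →  f(p(p(p(a))), p(f(e, f(f(e, p(p(e))), e))))   [R2 at 1.1]
4. f(p(p(p(a))), p(f(e, f(f(e, p(p(e))), e))))  →  f(p(p(p(a))), p(f(e, p(f(e, p(p(e)))))))   [R2 at 2.1.2]
5. f(p(p(p(a))), p(f(e, p(f(e, p(p(e)))))))  →  f(p(p(p(a))), p(f(e, p(p(e)))))   [R5 at 2.1.2.1]
6. f(p(p(p(a))), p(f(e, p(p(e)))))  →  f(p(p(p(a))), p(p(e)))   [R5 at 2.1]
7. f(p(p(p(a))), p(p(e)))  →  f(p(a), e)   [R3 at ε]
8. f(p(a), e)  →  p(p(a))   [R2 at ε]

no — NF(t₁) = p(p(p(p(e)))), NF(t₂) = p(p(a))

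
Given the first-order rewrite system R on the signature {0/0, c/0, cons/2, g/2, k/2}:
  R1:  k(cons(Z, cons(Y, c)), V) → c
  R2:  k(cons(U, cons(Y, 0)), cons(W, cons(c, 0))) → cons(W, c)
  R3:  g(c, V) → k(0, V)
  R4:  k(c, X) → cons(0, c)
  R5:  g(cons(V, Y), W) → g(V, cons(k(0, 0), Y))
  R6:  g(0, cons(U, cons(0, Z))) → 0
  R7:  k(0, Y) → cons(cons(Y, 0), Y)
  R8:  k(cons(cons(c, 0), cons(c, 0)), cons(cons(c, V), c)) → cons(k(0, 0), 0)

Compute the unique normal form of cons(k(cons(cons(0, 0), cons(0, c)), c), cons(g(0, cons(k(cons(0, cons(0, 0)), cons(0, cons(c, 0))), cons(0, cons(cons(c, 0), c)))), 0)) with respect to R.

1. cons(k(cons(cons(0, 0), cons(0, c)), c), cons(g(0, cons(k(cons(0, cons(0, 0)), cons(0, cons(c, 0))), cons(0, cons(cons(c, 0), c)))), 0))  →  cons(c, cons(g(0, cons(k(cons(0, cons(0, 0)), cons(0, cons(c, 0))), cons(0, cons(cons(c, 0), c)))), 0))   [R1 at 1]
2. cons(c, cons(g(0, cons(k(cons(0, cons(0, 0)), cons(0, cons(c, 0))), cons(0, cons(cons(c, 0), c)))), 0))  →  cons(c, cons(0, 0))   [R6 at 2.1]

cons(c, cons(0, 0))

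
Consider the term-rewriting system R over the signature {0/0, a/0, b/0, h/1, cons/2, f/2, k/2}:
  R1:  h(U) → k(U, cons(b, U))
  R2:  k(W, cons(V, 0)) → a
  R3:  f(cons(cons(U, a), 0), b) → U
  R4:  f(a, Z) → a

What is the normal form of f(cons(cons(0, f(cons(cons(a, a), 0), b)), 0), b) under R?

1. f(cons(cons(0, f(cons(cons(a, a), 0), b)), 0), b)  →  f(cons(cons(0, a), 0), b)   [R3 at 1.1.2]
2. f(cons(cons(0, a), 0), b)  →  0   [R3 at ε]

0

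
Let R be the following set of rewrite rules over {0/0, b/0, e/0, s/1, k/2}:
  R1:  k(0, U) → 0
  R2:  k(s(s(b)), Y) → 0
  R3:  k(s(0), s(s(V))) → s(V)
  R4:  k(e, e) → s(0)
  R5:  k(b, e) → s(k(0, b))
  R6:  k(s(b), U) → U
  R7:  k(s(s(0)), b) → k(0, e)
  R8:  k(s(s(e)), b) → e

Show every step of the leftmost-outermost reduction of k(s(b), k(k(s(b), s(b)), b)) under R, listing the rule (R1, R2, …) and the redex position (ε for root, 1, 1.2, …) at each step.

b

1. k(s(b), k(k(s(b), s(b)), b))  →  k(k(s(b), s(b)), b)   [R6 at ε]
2. k(k(s(b), s(b)), b)  →  k(s(b), b)   [R6 at 1]
3. k(s(b), b)  →  b   [R6 at ε]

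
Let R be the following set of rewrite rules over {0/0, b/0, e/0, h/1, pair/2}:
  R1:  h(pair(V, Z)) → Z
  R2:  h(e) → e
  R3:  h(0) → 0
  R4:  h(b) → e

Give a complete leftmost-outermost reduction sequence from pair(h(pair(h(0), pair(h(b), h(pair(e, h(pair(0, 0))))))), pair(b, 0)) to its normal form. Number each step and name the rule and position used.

1. pair(h(pair(h(0), pair(h(b), h(pair(e, h(pair(0, 0))))))), pair(b, 0))  →  pair(pair(h(b), h(pair(e, h(pair(0, 0))))), pair(b, 0))   [R1 at 1]
2. pair(pair(h(b), h(pair(e, h(pair(0, 0))))), pair(b, 0))  →  pair(pair(e, h(pair(e, h(pair(0, 0))))), pair(b, 0))   [R4 at 1.1]
3. pair(pair(e, h(pair(e, h(pair(0, 0))))), pair(b, 0))  →  pair(pair(e, h(pair(0, 0))), pair(b, 0))   [R1 at 1.2]
4. pair(pair(e, h(pair(0, 0))), pair(b, 0))  →  pair(pair(e, 0), pair(b, 0))   [R1 at 1.2]

pair(pair(e, 0), pair(b, 0))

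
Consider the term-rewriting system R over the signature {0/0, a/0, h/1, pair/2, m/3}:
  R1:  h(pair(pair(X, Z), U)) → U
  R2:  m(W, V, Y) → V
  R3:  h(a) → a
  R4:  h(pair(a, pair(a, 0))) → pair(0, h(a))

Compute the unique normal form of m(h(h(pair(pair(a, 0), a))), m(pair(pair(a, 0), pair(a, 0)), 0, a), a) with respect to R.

0

1. m(h(h(pair(pair(a, 0), a))), m(pair(pair(a, 0), pair(a, 0)), 0, a), a)  →  m(pair(pair(a, 0), pair(a, 0)), 0, a)   [R2 at ε]
2. m(pair(pair(a, 0), pair(a, 0)), 0, a)  →  0   [R2 at ε]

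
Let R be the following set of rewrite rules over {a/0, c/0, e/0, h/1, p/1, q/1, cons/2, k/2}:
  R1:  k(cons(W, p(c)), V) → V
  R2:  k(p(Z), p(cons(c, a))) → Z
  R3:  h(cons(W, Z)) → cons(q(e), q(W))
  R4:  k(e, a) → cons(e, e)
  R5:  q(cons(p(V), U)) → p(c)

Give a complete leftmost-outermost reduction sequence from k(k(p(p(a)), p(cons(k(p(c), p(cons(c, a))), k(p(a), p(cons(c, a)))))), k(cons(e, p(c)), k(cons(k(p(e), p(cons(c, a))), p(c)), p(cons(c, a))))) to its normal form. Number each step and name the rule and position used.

1. k(k(p(p(a)), p(cons(k(p(c), p(cons(c, a))), k(p(a), p(cons(c, a)))))), k(cons(e, p(c)), k(cons(k(p(e), p(cons(c, a))), p(c)), p(cons(c, a)))))  →  k(k(p(p(a)), p(cons(c, k(p(a), p(cons(c, a)))))), k(cons(e, p(c)), k(cons(k(p(e), p(cons(c, a))), p(c)), p(cons(c, a)))))   [R2 at 1.2.1.1]
2. k(k(p(p(a)), p(cons(c, k(p(a), p(cons(c, a)))))), k(cons(e, p(c)), k(cons(k(p(e), p(cons(c, a))), p(c)), p(cons(c, a)))))  →  k(k(p(p(a)), p(cons(c, a))), k(cons(e, p(c)), k(cons(k(p(e), p(cons(c, a))), p(c)), p(cons(c, a)))))   [R2 at 1.2.1.2]
3. k(k(p(p(a)), p(cons(c, a))), k(cons(e, p(c)), k(cons(k(p(e), p(cons(c, a))), p(c)), p(cons(c, a)))))  →  k(p(a), k(cons(e, p(c)), k(cons(k(p(e), p(cons(c, a))), p(c)), p(cons(c, a)))))   [R2 at 1]
4. k(p(a), k(cons(e, p(c)), k(cons(k(p(e), p(cons(c, a))), p(c)), p(cons(c, a)))))  →  k(p(a), k(cons(k(p(e), p(cons(c, a))), p(c)), p(cons(c, a))))   [R1 at 2]
5. k(p(a), k(cons(k(p(e), p(cons(c, a))), p(c)), p(cons(c, a))))  →  k(p(a), p(cons(c, a)))   [R1 at 2]
6. k(p(a), p(cons(c, a)))  →  a   [R2 at ε]

a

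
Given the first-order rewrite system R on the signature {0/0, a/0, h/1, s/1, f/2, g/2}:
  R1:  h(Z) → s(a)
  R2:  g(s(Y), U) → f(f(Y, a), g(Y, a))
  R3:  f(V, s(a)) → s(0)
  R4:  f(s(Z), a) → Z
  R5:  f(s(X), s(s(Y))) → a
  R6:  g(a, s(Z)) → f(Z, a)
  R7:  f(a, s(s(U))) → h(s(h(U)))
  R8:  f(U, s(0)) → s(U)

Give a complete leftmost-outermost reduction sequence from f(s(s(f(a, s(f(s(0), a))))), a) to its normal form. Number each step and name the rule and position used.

1. f(s(s(f(a, s(f(s(0), a))))), a)  →  s(f(a, s(f(s(0), a))))   [R4 at ε]
2. s(f(a, s(f(s(0), a))))  →  s(f(a, s(0)))   [R4 at 1.2.1]
3. s(f(a, s(0)))  →  s(s(a))   [R8 at 1]

s(s(a))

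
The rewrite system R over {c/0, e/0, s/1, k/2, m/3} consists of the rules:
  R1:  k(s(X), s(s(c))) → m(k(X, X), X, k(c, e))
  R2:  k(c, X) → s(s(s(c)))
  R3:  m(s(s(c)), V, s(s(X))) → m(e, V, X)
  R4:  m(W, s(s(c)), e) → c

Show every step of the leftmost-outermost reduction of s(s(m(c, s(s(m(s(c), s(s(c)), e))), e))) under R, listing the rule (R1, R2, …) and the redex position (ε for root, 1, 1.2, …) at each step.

s(s(c))

1. s(s(m(c, s(s(m(s(c), s(s(c)), e))), e)))  →  s(s(m(c, s(s(c)), e)))   [R4 at 1.1.2.1.1]
2. s(s(m(c, s(s(c)), e)))  →  s(s(c))   [R4 at 1.1]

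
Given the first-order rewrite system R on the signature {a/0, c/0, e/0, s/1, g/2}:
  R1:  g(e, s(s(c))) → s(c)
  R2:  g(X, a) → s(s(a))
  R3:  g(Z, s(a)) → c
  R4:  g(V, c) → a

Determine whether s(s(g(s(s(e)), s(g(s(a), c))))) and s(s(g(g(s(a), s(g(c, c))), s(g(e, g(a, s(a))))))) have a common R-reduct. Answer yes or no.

Reduce t₁ = s(s(g(s(s(e)), s(g(s(a), c))))):
1. s(s(g(s(s(e)), s(g(s(a), c)))))  →  s(s(g(s(s(e)), s(a))))   [R4 at 1.1.2.1]
2. s(s(g(s(s(e)), s(a))))  →  s(s(c))   [R3 at 1.1]

Reduce t₂ = s(s(g(g(s(a), s(g(c, c))), s(g(e, g(a, s(a))))))):
1. s(s(g(g(s(a), s(g(c, c))), s(g(e, g(a, s(a)))))))  →  s(s(g(g(s(a), s(a)), s(g(e, g(a, s(a)))))))   [R4 at 1.1.1.2.1]
2. s(s(g(g(s(a), s(a)), s(g(e, g(a, s(a)))))))  →  s(s(g(c, s(g(e, g(a, s(a)))))))   [R3 at 1.1.1]
3. s(s(g(c, s(g(e, g(a, s(a)))))))  →  s(s(g(c, s(g(e, c)))))   [R3 at 1.1.2.1.2]
4. s(s(g(c, s(g(e, c)))))  →  s(s(g(c, s(a))))   [R4 at 1.1.2.1]
5. s(s(g(c, s(a))))  →  s(s(c))   [R3 at 1.1]

yes — NF(t₁) = s(s(c)), NF(t₂) = s(s(c))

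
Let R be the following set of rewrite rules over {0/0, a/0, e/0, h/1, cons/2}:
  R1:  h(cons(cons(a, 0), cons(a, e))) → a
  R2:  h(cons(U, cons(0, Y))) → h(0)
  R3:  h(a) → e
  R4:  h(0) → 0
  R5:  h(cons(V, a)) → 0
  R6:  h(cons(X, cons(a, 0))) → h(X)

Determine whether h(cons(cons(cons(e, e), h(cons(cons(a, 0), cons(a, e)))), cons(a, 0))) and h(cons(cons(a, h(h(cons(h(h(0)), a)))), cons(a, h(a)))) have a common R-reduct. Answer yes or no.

no — NF(t₁) = 0, NF(t₂) = a

Reduce t₁ = h(cons(cons(cons(e, e), h(cons(cons(a, 0), cons(a, e)))), cons(a, 0))):
1. h(cons(cons(cons(e, e), h(cons(cons(a, 0), cons(a, e)))), cons(a, 0)))  →  h(cons(cons(e, e), h(cons(cons(a, 0), cons(a, e)))))   [R6 at ε]
2. h(cons(cons(e, e), h(cons(cons(a, 0), cons(a, e)))))  →  h(cons(cons(e, e), a))   [R1 at 1.2]
3. h(cons(cons(e, e), a))  →  0   [R5 at ε]

Reduce t₂ = h(cons(cons(a, h(h(cons(h(h(0)), a)))), cons(a, h(a)))):
1. h(cons(cons(a, h(h(cons(h(h(0)), a)))), cons(a, h(a))))  →  h(cons(cons(a, h(0)), cons(a, h(a))))   [R5 at 1.1.2.1]
2. h(cons(cons(a, h(0)), cons(a, h(a))))  →  h(cons(cons(a, 0), cons(a, h(a))))   [R4 at 1.1.2]
3. h(cons(cons(a, 0), cons(a, h(a))))  →  h(cons(cons(a, 0), cons(a, e)))   [R3 at 1.2.2]
4. h(cons(cons(a, 0), cons(a, e)))  →  a   [R1 at ε]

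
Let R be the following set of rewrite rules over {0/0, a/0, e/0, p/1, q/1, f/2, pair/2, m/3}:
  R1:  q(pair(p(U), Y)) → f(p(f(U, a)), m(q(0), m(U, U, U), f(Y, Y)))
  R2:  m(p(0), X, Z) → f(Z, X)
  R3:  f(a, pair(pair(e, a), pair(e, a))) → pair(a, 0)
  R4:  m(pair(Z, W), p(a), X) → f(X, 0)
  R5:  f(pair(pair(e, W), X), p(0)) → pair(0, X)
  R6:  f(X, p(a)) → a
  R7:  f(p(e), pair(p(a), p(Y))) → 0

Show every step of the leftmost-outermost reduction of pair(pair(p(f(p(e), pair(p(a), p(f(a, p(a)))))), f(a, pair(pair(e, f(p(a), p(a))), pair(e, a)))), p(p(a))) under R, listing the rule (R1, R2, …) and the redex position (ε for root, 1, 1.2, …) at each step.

pair(pair(p(0), pair(a, 0)), p(p(a)))

1. pair(pair(p(f(p(e), pair(p(a), p(f(a, p(a)))))), f(a, pair(pair(e, f(p(a), p(a))), pair(e, a)))), p(p(a)))  →  pair(pair(p(0), f(a, pair(pair(e, f(p(a), p(a))), pair(e, a)))), p(p(a)))   [R7 at 1.1.1]
2. pair(pair(p(0), f(a, pair(pair(e, f(p(a), p(a))), pair(e, a)))), p(p(a)))  →  pair(pair(p(0), f(a, pair(pair(e, a), pair(e, a)))), p(p(a)))   [R6 at 1.2.2.1.2]
3. pair(pair(p(0), f(a, pair(pair(e, a), pair(e, a)))), p(p(a)))  →  pair(pair(p(0), pair(a, 0)), p(p(a)))   [R3 at 1.2]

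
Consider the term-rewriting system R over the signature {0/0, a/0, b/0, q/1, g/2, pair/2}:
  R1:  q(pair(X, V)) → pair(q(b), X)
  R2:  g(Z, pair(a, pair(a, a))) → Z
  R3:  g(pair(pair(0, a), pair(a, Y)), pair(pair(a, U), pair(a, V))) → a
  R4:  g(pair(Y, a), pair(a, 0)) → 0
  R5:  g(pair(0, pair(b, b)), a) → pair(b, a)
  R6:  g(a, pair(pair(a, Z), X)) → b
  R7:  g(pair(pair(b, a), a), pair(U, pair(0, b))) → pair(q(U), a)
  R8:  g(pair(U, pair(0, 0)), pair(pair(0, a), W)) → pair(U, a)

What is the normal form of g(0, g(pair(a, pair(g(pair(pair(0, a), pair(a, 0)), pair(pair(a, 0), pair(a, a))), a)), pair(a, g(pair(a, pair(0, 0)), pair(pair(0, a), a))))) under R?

1. g(0, g(pair(a, pair(g(pair(pair(0, a), pair(a, 0)), pair(pair(a, 0), pair(a, a))), a)), pair(a, g(pair(a, pair(0, 0)), pair(pair(0, a), a)))))  →  g(0, g(pair(a, pair(a, a)), pair(a, g(pair(a, pair(0, 0)), pair(pair(0, a), a)))))   [R3 at 2.1.2.1]
2. g(0, g(pair(a, pair(a, a)), pair(a, g(pair(a, pair(0, 0)), pair(pair(0, a), a)))))  →  g(0, g(pair(a, pair(a, a)), pair(a, pair(a, a))))   [R8 at 2.2.2]
3. g(0, g(pair(a, pair(a, a)), pair(a, pair(a, a))))  →  g(0, pair(a, pair(a, a)))   [R2 at 2]
4. g(0, pair(a, pair(a, a)))  →  0   [R2 at ε]

0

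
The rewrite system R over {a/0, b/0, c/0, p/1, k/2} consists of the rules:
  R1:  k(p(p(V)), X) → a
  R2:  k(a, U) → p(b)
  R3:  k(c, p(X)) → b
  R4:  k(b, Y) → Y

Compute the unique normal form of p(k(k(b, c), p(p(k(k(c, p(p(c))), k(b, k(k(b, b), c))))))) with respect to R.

1. p(k(k(b, c), p(p(k(k(c, p(p(c))), k(b, k(k(b, b), c)))))))  →  p(k(c, p(p(k(k(c, p(p(c))), k(b, k(k(b, b), c)))))))   [R4 at 1.1]
2. p(k(c, p(p(k(k(c, p(p(c))), k(b, k(k(b, b), c)))))))  →  p(b)   [R3 at 1]

p(b)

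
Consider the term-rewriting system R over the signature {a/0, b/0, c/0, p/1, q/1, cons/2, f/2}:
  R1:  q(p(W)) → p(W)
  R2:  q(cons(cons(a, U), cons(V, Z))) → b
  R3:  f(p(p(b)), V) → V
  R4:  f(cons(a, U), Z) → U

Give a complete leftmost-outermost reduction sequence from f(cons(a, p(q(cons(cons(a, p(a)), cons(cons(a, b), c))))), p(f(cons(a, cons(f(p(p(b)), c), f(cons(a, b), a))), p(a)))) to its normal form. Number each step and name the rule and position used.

p(b)

1. f(cons(a, p(q(cons(cons(a, p(a)), cons(cons(a, b), c))))), p(f(cons(a, cons(f(p(p(b)), c), f(cons(a, b), a))), p(a))))  →  p(q(cons(cons(a, p(a)), cons(cons(a, b), c))))   [R4 at ε]
2. p(q(cons(cons(a, p(a)), cons(cons(a, b), c))))  →  p(b)   [R2 at 1]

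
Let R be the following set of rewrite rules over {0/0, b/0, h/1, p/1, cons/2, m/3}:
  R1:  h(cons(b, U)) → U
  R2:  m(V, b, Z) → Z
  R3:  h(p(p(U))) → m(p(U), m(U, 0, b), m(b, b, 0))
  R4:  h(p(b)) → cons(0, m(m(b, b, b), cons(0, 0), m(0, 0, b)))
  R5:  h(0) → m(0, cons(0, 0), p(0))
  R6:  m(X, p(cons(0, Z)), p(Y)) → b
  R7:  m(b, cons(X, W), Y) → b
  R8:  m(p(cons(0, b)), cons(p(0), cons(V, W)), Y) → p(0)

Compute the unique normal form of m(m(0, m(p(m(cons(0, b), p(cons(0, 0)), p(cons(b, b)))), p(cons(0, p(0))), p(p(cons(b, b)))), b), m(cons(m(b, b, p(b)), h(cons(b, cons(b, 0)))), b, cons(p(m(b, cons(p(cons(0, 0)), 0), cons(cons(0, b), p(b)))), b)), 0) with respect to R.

b

1. m(m(0, m(p(m(cons(0, b), p(cons(0, 0)), p(cons(b, b)))), p(cons(0, p(0))), p(p(cons(b, b)))), b), m(cons(m(b, b, p(b)), h(cons(b, cons(b, 0)))), b, cons(p(m(b, cons(p(cons(0, 0)), 0), cons(cons(0, b), p(b)))), b)), 0)  →  m(m(0, b, b), m(cons(m(b, b, p(b)), h(cons(b, cons(b, 0)))), b, cons(p(m(b, cons(p(cons(0, 0)), 0), cons(cons(0, b), p(b)))), b)), 0)   [R6 at 1.2]
2. m(m(0, b, b), m(cons(m(b, b, p(b)), h(cons(b, cons(b, 0)))), b, cons(p(m(b, cons(p(cons(0, 0)), 0), cons(cons(0, b), p(b)))), b)), 0)  →  m(b, m(cons(m(b, b, p(b)), h(cons(b, cons(b, 0)))), b, cons(p(m(b, cons(p(cons(0, 0)), 0), cons(cons(0, b), p(b)))), b)), 0)   [R2 at 1]
3. m(b, m(cons(m(b, b, p(b)), h(cons(b, cons(b, 0)))), b, cons(p(m(b, cons(p(cons(0, 0)), 0), cons(cons(0, b), p(b)))), b)), 0)  →  m(b, cons(p(m(b, cons(p(cons(0, 0)), 0), cons(cons(0, b), p(b)))), b), 0)   [R2 at 2]
4. m(b, cons(p(m(b, cons(p(cons(0, 0)), 0), cons(cons(0, b), p(b)))), b), 0)  →  b   [R7 at ε]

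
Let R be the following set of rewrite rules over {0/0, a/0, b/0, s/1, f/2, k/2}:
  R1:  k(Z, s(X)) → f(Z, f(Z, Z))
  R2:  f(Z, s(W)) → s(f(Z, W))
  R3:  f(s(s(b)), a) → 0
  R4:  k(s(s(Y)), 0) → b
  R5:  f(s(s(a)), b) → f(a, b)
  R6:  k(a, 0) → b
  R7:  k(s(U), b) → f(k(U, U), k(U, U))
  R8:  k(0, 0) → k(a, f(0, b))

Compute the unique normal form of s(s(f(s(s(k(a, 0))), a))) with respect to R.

s(s(0))

1. s(s(f(s(s(k(a, 0))), a)))  →  s(s(f(s(s(b)), a)))   [R6 at 1.1.1.1.1]
2. s(s(f(s(s(b)), a)))  →  s(s(0))   [R3 at 1.1]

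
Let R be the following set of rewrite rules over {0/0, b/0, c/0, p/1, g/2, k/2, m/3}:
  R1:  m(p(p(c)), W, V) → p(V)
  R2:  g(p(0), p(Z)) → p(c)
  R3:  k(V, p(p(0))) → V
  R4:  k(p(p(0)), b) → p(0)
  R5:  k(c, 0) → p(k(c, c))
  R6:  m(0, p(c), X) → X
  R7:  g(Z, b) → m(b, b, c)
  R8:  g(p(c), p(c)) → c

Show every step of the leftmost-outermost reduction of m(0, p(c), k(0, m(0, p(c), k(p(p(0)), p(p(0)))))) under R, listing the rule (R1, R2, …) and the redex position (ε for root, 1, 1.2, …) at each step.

0

1. m(0, p(c), k(0, m(0, p(c), k(p(p(0)), p(p(0))))))  →  k(0, m(0, p(c), k(p(p(0)), p(p(0)))))   [R6 at ε]
2. k(0, m(0, p(c), k(p(p(0)), p(p(0)))))  →  k(0, k(p(p(0)), p(p(0))))   [R6 at 2]
3. k(0, k(p(p(0)), p(p(0))))  →  k(0, p(p(0)))   [R3 at 2]
4. k(0, p(p(0)))  →  0   [R3 at ε]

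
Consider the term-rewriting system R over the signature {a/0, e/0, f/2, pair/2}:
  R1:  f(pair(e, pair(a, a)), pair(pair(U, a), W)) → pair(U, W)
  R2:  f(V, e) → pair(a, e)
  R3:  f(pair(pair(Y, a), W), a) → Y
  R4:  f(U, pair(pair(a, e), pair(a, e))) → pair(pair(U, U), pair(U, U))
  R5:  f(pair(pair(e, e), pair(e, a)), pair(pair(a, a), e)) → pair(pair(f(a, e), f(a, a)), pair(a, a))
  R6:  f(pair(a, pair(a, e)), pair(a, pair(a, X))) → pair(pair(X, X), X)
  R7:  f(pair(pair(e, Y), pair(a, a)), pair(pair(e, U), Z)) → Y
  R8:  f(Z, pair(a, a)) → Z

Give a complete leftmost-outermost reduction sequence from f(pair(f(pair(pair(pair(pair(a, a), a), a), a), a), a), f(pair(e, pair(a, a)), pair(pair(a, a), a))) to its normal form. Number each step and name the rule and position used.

1. f(pair(f(pair(pair(pair(pair(a, a), a), a), a), a), a), f(pair(e, pair(a, a)), pair(pair(a, a), a)))  →  f(pair(pair(pair(a, a), a), a), f(pair(e, pair(a, a)), pair(pair(a, a), a)))   [R3 at 1.1]
2. f(pair(pair(pair(a, a), a), a), f(pair(e, pair(a, a)), pair(pair(a, a), a)))  →  f(pair(pair(pair(a, a), a), a), pair(a, a))   [R1 at 2]
3. f(pair(pair(pair(a, a), a), a), pair(a, a))  →  pair(pair(pair(a, a), a), a)   [R8 at ε]

pair(pair(pair(a, a), a), a)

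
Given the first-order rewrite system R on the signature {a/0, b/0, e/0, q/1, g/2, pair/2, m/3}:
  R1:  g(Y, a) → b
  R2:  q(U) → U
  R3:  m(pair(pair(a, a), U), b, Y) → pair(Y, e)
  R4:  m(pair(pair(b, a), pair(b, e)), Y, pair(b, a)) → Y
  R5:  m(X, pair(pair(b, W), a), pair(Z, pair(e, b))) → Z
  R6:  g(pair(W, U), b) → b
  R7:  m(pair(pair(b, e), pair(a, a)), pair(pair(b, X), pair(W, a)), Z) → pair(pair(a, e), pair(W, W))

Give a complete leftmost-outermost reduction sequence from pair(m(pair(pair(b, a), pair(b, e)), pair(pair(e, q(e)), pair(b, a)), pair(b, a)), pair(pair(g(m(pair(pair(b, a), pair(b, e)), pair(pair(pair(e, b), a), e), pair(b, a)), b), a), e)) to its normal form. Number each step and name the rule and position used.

1. pair(m(pair(pair(b, a), pair(b, e)), pair(pair(e, q(e)), pair(b, a)), pair(b, a)), pair(pair(g(m(pair(pair(b, a), pair(b, e)), pair(pair(pair(e, b), a), e), pair(b, a)), b), a), e))  →  pair(pair(pair(e, q(e)), pair(b, a)), pair(pair(g(m(pair(pair(b, a), pair(b, e)), pair(pair(pair(e, b), a), e), pair(b, a)), b), a), e))   [R4 at 1]
2. pair(pair(pair(e, q(e)), pair(b, a)), pair(pair(g(m(pair(pair(b, a), pair(b, e)), pair(pair(pair(e, b), a), e), pair(b, a)), b), a), e))  →  pair(pair(pair(e, e), pair(b, a)), pair(pair(g(m(pair(pair(b, a), pair(b, e)), pair(pair(pair(e, b), a), e), pair(b, a)), b), a), e))   [R2 at 1.1.2]
3. pair(pair(pair(e, e), pair(b, a)), pair(pair(g(m(pair(pair(b, a), pair(b, e)), pair(pair(pair(e, b), a), e), pair(b, a)), b), a), e))  →  pair(pair(pair(e, e), pair(b, a)), pair(pair(g(pair(pair(pair(e, b), a), e), b), a), e))   [R4 at 2.1.1.1]
4. pair(pair(pair(e, e), pair(b, a)), pair(pair(g(pair(pair(pair(e, b), a), e), b), a), e))  →  pair(pair(pair(e, e), pair(b, a)), pair(pair(b, a), e))   [R6 at 2.1.1]

pair(pair(pair(e, e), pair(b, a)), pair(pair(b, a), e))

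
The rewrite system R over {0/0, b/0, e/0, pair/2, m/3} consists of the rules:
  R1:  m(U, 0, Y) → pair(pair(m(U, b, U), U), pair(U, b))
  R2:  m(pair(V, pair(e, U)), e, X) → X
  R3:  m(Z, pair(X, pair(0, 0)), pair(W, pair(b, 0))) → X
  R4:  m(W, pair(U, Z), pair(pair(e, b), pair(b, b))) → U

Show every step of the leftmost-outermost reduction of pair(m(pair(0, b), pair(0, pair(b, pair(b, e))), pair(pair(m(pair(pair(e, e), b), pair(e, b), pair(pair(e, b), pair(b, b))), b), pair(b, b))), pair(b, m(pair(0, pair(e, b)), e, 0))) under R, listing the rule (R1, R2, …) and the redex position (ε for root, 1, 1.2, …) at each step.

pair(0, pair(b, 0))

1. pair(m(pair(0, b), pair(0, pair(b, pair(b, e))), pair(pair(m(pair(pair(e, e), b), pair(e, b), pair(pair(e, b), pair(b, b))), b), pair(b, b))), pair(b, m(pair(0, pair(e, b)), e, 0)))  →  pair(m(pair(0, b), pair(0, pair(b, pair(b, e))), pair(pair(e, b), pair(b, b))), pair(b, m(pair(0, pair(e, b)), e, 0)))   [R4 at 1.3.1.1]
2. pair(m(pair(0, b), pair(0, pair(b, pair(b, e))), pair(pair(e, b), pair(b, b))), pair(b, m(pair(0, pair(e, b)), e, 0)))  →  pair(0, pair(b, m(pair(0, pair(e, b)), e, 0)))   [R4 at 1]
3. pair(0, pair(b, m(pair(0, pair(e, b)), e, 0)))  →  pair(0, pair(b, 0))   [R2 at 2.2]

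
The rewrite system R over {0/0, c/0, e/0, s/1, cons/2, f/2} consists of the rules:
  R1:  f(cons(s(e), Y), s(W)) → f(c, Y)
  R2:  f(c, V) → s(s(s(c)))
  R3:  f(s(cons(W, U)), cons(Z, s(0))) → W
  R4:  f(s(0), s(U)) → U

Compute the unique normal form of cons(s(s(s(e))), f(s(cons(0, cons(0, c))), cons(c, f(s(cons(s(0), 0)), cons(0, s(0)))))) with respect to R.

cons(s(s(s(e))), 0)

1. cons(s(s(s(e))), f(s(cons(0, cons(0, c))), cons(c, f(s(cons(s(0), 0)), cons(0, s(0))))))  →  cons(s(s(s(e))), f(s(cons(0, cons(0, c))), cons(c, s(0))))   [R3 at 2.2.2]
2. cons(s(s(s(e))), f(s(cons(0, cons(0, c))), cons(c, s(0))))  →  cons(s(s(s(e))), 0)   [R3 at 2]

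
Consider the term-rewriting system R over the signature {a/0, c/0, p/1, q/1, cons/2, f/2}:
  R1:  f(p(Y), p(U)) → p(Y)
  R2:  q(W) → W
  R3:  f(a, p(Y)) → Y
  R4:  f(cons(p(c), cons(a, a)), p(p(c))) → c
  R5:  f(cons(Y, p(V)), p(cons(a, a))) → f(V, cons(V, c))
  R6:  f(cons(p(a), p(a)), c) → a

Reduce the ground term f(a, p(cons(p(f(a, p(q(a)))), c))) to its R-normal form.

cons(p(a), c)

1. f(a, p(cons(p(f(a, p(q(a)))), c)))  →  cons(p(f(a, p(q(a)))), c)   [R3 at ε]
2. cons(p(f(a, p(q(a)))), c)  →  cons(p(q(a)), c)   [R3 at 1.1]
3. cons(p(q(a)), c)  →  cons(p(a), c)   [R2 at 1.1]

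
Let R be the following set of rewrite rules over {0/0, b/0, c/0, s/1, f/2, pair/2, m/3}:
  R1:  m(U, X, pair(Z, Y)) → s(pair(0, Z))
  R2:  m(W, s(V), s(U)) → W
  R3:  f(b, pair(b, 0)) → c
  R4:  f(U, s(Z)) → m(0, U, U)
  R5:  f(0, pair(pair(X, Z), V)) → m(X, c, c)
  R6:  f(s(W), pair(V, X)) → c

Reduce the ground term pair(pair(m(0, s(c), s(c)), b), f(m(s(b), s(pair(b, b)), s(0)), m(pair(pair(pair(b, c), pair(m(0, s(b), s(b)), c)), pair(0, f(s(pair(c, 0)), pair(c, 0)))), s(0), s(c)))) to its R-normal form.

pair(pair(0, b), c)

1. pair(pair(m(0, s(c), s(c)), b), f(m(s(b), s(pair(b, b)), s(0)), m(pair(pair(pair(b, c), pair(m(0, s(b), s(b)), c)), pair(0, f(s(pair(c, 0)), pair(c, 0)))), s(0), s(c))))  →  pair(pair(0, b), f(m(s(b), s(pair(b, b)), s(0)), m(pair(pair(pair(b, c), pair(m(0, s(b), s(b)), c)), pair(0, f(s(pair(c, 0)), pair(c, 0)))), s(0), s(c))))   [R2 at 1.1]
2. pair(pair(0, b), f(m(s(b), s(pair(b, b)), s(0)), m(pair(pair(pair(b, c), pair(m(0, s(b), s(b)), c)), pair(0, f(s(pair(c, 0)), pair(c, 0)))), s(0), s(c))))  →  pair(pair(0, b), f(s(b), m(pair(pair(pair(b, c), pair(m(0, s(b), s(b)), c)), pair(0, f(s(pair(c, 0)), pair(c, 0)))), s(0), s(c))))   [R2 at 2.1]
3. pair(pair(0, b), f(s(b), m(pair(pair(pair(b, c), pair(m(0, s(b), s(b)), c)), pair(0, f(s(pair(c, 0)), pair(c, 0)))), s(0), s(c))))  →  pair(pair(0, b), f(s(b), pair(pair(pair(b, c), pair(m(0, s(b), s(b)), c)), pair(0, f(s(pair(c, 0)), pair(c, 0))))))   [R2 at 2.2]
4. pair(pair(0, b), f(s(b), pair(pair(pair(b, c), pair(m(0, s(b), s(b)), c)), pair(0, f(s(pair(c, 0)), pair(c, 0))))))  →  pair(pair(0, b), c)   [R6 at 2]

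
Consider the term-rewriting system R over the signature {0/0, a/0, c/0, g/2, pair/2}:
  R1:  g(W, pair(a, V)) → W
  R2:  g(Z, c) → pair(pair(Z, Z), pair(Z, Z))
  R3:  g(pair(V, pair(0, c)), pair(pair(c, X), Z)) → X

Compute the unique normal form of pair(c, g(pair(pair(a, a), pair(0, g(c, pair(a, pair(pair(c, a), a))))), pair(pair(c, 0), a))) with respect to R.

1. pair(c, g(pair(pair(a, a), pair(0, g(c, pair(a, pair(pair(c, a), a))))), pair(pair(c, 0), a)))  →  pair(c, g(pair(pair(a, a), pair(0, c)), pair(pair(c, 0), a)))   [R1 at 2.1.2.2]
2. pair(c, g(pair(pair(a, a), pair(0, c)), pair(pair(c, 0), a)))  →  pair(c, 0)   [R3 at 2]

pair(c, 0)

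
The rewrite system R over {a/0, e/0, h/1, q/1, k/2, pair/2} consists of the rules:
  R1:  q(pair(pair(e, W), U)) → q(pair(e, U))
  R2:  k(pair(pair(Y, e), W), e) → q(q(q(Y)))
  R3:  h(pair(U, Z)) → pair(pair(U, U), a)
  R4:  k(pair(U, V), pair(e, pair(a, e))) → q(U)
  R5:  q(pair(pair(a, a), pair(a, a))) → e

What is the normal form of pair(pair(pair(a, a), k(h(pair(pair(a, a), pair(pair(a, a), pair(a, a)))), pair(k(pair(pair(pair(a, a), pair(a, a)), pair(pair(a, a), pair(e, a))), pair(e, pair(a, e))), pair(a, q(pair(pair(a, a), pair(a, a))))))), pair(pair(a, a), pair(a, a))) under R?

pair(pair(pair(a, a), e), pair(pair(a, a), pair(a, a)))

1. pair(pair(pair(a, a), k(h(pair(pair(a, a), pair(pair(a, a), pair(a, a)))), pair(k(pair(pair(pair(a, a), pair(a, a)), pair(pair(a, a), pair(e, a))), pair(e, pair(a, e))), pair(a, q(pair(pair(a, a), pair(a, a))))))), pair(pair(a, a), pair(a, a)))  →  pair(pair(pair(a, a), k(pair(pair(pair(a, a), pair(a, a)), a), pair(k(pair(pair(pair(a, a), pair(a, a)), pair(pair(a, a), pair(e, a))), pair(e, pair(a, e))), pair(a, q(pair(pair(a, a), pair(a, a))))))), pair(pair(a, a), pair(a, a)))   [R3 at 1.2.1]
2. pair(pair(pair(a, a), k(pair(pair(pair(a, a), pair(a, a)), a), pair(k(pair(pair(pair(a, a), pair(a, a)), pair(pair(a, a), pair(e, a))), pair(e, pair(a, e))), pair(a, q(pair(pair(a, a), pair(a, a))))))), pair(pair(a, a), pair(a, a)))  →  pair(pair(pair(a, a), k(pair(pair(pair(a, a), pair(a, a)), a), pair(q(pair(pair(a, a), pair(a, a))), pair(a, q(pair(pair(a, a), pair(a, a))))))), pair(pair(a, a), pair(a, a)))   [R4 at 1.2.2.1]
3. pair(pair(pair(a, a), k(pair(pair(pair(a, a), pair(a, a)), a), pair(q(pair(pair(a, a), pair(a, a))), pair(a, q(pair(pair(a, a), pair(a, a))))))), pair(pair(a, a), pair(a, a)))  →  pair(pair(pair(a, a), k(pair(pair(pair(a, a), pair(a, a)), a), pair(e, pair(a, q(pair(pair(a, a), pair(a, a))))))), pair(pair(a, a), pair(a, a)))   [R5 at 1.2.2.1]
4. pair(pair(pair(a, a), k(pair(pair(pair(a, a), pair(a, a)), a), pair(e, pair(a, q(pair(pair(a, a), pair(a, a))))))), pair(pair(a, a), pair(a, a)))  →  pair(pair(pair(a, a), k(pair(pair(pair(a, a), pair(a, a)), a), pair(e, pair(a, e)))), pair(pair(a, a), pair(a, a)))   [R5 at 1.2.2.2.2]
5. pair(pair(pair(a, a), k(pair(pair(pair(a, a), pair(a, a)), a), pair(e, pair(a, e)))), pair(pair(a, a), pair(a, a)))  →  pair(pair(pair(a, a), q(pair(pair(a, a), pair(a, a)))), pair(pair(a, a), pair(a, a)))   [R4 at 1.2]
6. pair(pair(pair(a, a), q(pair(pair(a, a), pair(a, a)))), pair(pair(a, a), pair(a, a)))  →  pair(pair(pair(a, a), e), pair(pair(a, a), pair(a, a)))   [R5 at 1.2]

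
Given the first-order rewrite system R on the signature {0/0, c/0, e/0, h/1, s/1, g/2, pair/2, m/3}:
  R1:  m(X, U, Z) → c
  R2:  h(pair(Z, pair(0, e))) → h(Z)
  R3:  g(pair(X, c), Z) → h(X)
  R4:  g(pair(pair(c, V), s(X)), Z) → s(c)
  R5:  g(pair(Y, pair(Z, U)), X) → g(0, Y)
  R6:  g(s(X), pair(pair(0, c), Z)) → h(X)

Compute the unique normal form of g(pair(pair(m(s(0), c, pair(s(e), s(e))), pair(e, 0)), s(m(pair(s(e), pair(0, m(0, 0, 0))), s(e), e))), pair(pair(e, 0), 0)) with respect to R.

1. g(pair(pair(m(s(0), c, pair(s(e), s(e))), pair(e, 0)), s(m(pair(s(e), pair(0, m(0, 0, 0))), s(e), e))), pair(pair(e, 0), 0))  →  g(pair(pair(c, pair(e, 0)), s(m(pair(s(e), pair(0, m(0, 0, 0))), s(e), e))), pair(pair(e, 0), 0))   [R1 at 1.1.1]
2. g(pair(pair(c, pair(e, 0)), s(m(pair(s(e), pair(0, m(0, 0, 0))), s(e), e))), pair(pair(e, 0), 0))  →  s(c)   [R4 at ε]

s(c)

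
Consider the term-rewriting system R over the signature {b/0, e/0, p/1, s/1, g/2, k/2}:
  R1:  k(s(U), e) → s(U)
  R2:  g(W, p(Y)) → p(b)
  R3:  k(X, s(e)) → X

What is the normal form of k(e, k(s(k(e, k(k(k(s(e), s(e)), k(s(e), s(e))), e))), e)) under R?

1. k(e, k(s(k(e, k(k(k(s(e), s(e)), k(s(e), s(e))), e))), e))  →  k(e, s(k(e, k(k(k(s(e), s(e)), k(s(e), s(e))), e))))   [R1 at 2]
2. k(e, s(k(e, k(k(k(s(e), s(e)), k(s(e), s(e))), e))))  →  k(e, s(k(e, k(k(s(e), k(s(e), s(e))), e))))   [R3 at 2.1.2.1.1]
3. k(e, s(k(e, k(k(s(e), k(s(e), s(e))), e))))  →  k(e, s(k(e, k(k(s(e), s(e)), e))))   [R3 at 2.1.2.1.2]
4. k(e, s(k(e, k(k(s(e), s(e)), e))))  →  k(e, s(k(e, k(s(e), e))))   [R3 at 2.1.2.1]
5. k(e, s(k(e, k(s(e), e))))  →  k(e, s(k(e, s(e))))   [R1 at 2.1.2]
6. k(e, s(k(e, s(e))))  →  k(e, s(e))   [R3 at 2.1]
7. k(e, s(e))  →  e   [R3 at ε]

e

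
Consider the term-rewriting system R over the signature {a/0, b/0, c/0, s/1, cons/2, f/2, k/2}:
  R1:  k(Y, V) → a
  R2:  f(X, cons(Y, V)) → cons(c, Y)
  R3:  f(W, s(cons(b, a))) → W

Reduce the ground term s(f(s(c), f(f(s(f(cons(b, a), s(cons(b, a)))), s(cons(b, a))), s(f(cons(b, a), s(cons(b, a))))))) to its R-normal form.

s(s(c))

1. s(f(s(c), f(f(s(f(cons(b, a), s(cons(b, a)))), s(cons(b, a))), s(f(cons(b, a), s(cons(b, a)))))))  →  s(f(s(c), f(s(f(cons(b, a), s(cons(b, a)))), s(f(cons(b, a), s(cons(b, a)))))))   [R3 at 1.2.1]
2. s(f(s(c), f(s(f(cons(b, a), s(cons(b, a)))), s(f(cons(b, a), s(cons(b, a)))))))  →  s(f(s(c), f(s(cons(b, a)), s(f(cons(b, a), s(cons(b, a)))))))   [R3 at 1.2.1.1]
3. s(f(s(c), f(s(cons(b, a)), s(f(cons(b, a), s(cons(b, a)))))))  →  s(f(s(c), f(s(cons(b, a)), s(cons(b, a)))))   [R3 at 1.2.2.1]
4. s(f(s(c), f(s(cons(b, a)), s(cons(b, a)))))  →  s(f(s(c), s(cons(b, a))))   [R3 at 1.2]
5. s(f(s(c), s(cons(b, a))))  →  s(s(c))   [R3 at 1]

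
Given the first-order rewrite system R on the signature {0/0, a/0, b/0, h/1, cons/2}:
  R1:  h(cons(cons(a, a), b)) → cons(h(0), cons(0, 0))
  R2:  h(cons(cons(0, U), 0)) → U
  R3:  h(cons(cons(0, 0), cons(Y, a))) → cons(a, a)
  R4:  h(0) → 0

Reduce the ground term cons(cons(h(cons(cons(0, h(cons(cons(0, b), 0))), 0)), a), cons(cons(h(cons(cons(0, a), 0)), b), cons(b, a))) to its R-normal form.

cons(cons(b, a), cons(cons(a, b), cons(b, a)))

1. cons(cons(h(cons(cons(0, h(cons(cons(0, b), 0))), 0)), a), cons(cons(h(cons(cons(0, a), 0)), b), cons(b, a)))  →  cons(cons(h(cons(cons(0, b), 0)), a), cons(cons(h(cons(cons(0, a), 0)), b), cons(b, a)))   [R2 at 1.1]
2. cons(cons(h(cons(cons(0, b), 0)), a), cons(cons(h(cons(cons(0, a), 0)), b), cons(b, a)))  →  cons(cons(b, a), cons(cons(h(cons(cons(0, a), 0)), b), cons(b, a)))   [R2 at 1.1]
3. cons(cons(b, a), cons(cons(h(cons(cons(0, a), 0)), b), cons(b, a)))  →  cons(cons(b, a), cons(cons(a, b), cons(b, a)))   [R2 at 2.1.1]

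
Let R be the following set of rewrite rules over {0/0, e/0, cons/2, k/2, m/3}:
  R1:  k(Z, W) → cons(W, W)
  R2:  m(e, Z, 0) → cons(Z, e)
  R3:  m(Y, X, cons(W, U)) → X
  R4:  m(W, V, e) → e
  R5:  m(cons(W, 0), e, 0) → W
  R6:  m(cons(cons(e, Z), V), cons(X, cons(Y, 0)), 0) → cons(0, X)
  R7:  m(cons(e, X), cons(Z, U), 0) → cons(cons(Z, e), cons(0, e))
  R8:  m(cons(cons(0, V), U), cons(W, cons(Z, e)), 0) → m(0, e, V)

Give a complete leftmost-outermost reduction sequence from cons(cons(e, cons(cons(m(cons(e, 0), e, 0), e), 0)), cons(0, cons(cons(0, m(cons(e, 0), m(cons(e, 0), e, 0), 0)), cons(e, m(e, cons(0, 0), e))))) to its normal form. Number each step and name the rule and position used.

cons(cons(e, cons(cons(e, e), 0)), cons(0, cons(cons(0, e), cons(e, e))))

1. cons(cons(e, cons(cons(m(cons(e, 0), e, 0), e), 0)), cons(0, cons(cons(0, m(cons(e, 0), m(cons(e, 0), e, 0), 0)), cons(e, m(e, cons(0, 0), e)))))  →  cons(cons(e, cons(cons(e, e), 0)), cons(0, cons(cons(0, m(cons(e, 0), m(cons(e, 0), e, 0), 0)), cons(e, m(e, cons(0, 0), e)))))   [R5 at 1.2.1.1]
2. cons(cons(e, cons(cons(e, e), 0)), cons(0, cons(cons(0, m(cons(e, 0), m(cons(e, 0), e, 0), 0)), cons(e, m(e, cons(0, 0), e)))))  →  cons(cons(e, cons(cons(e, e), 0)), cons(0, cons(cons(0, m(cons(e, 0), e, 0)), cons(e, m(e, cons(0, 0), e)))))   [R5 at 2.2.1.2.2]
3. cons(cons(e, cons(cons(e, e), 0)), cons(0, cons(cons(0, m(cons(e, 0), e, 0)), cons(e, m(e, cons(0, 0), e)))))  →  cons(cons(e, cons(cons(e, e), 0)), cons(0, cons(cons(0, e), cons(e, m(e, cons(0, 0), e)))))   [R5 at 2.2.1.2]
4. cons(cons(e, cons(cons(e, e), 0)), cons(0, cons(cons(0, e), cons(e, m(e, cons(0, 0), e)))))  →  cons(cons(e, cons(cons(e, e), 0)), cons(0, cons(cons(0, e), cons(e, e))))   [R4 at 2.2.2.2]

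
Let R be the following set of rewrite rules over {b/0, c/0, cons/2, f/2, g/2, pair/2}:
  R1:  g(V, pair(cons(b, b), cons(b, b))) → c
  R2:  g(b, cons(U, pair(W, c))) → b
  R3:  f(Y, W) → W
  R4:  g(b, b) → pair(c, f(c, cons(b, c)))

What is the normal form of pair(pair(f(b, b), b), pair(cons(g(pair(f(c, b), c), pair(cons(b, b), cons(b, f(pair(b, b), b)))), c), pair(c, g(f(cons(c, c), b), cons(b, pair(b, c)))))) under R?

pair(pair(b, b), pair(cons(c, c), pair(c, b)))

1. pair(pair(f(b, b), b), pair(cons(g(pair(f(c, b), c), pair(cons(b, b), cons(b, f(pair(b, b), b)))), c), pair(c, g(f(cons(c, c), b), cons(b, pair(b, c))))))  →  pair(pair(b, b), pair(cons(g(pair(f(c, b), c), pair(cons(b, b), cons(b, f(pair(b, b), b)))), c), pair(c, g(f(cons(c, c), b), cons(b, pair(b, c))))))   [R3 at 1.1]
2. pair(pair(b, b), pair(cons(g(pair(f(c, b), c), pair(cons(b, b), cons(b, f(pair(b, b), b)))), c), pair(c, g(f(cons(c, c), b), cons(b, pair(b, c))))))  →  pair(pair(b, b), pair(cons(g(pair(b, c), pair(cons(b, b), cons(b, f(pair(b, b), b)))), c), pair(c, g(f(cons(c, c), b), cons(b, pair(b, c))))))   [R3 at 2.1.1.1.1]
3. pair(pair(b, b), pair(cons(g(pair(b, c), pair(cons(b, b), cons(b, f(pair(b, b), b)))), c), pair(c, g(f(cons(c, c), b), cons(b, pair(b, c))))))  →  pair(pair(b, b), pair(cons(g(pair(b, c), pair(cons(b, b), cons(b, b))), c), pair(c, g(f(cons(c, c), b), cons(b, pair(b, c))))))   [R3 at 2.1.1.2.2.2]
4. pair(pair(b, b), pair(cons(g(pair(b, c), pair(cons(b, b), cons(b, b))), c), pair(c, g(f(cons(c, c), b), cons(b, pair(b, c))))))  →  pair(pair(b, b), pair(cons(c, c), pair(c, g(f(cons(c, c), b), cons(b, pair(b, c))))))   [R1 at 2.1.1]
5. pair(pair(b, b), pair(cons(c, c), pair(c, g(f(cons(c, c), b), cons(b, pair(b, c))))))  →  pair(pair(b, b), pair(cons(c, c), pair(c, g(b, cons(b, pair(b, c))))))   [R3 at 2.2.2.1]
6. pair(pair(b, b), pair(cons(c, c), pair(c, g(b, cons(b, pair(b, c))))))  →  pair(pair(b, b), pair(cons(c, c), pair(c, b)))   [R2 at 2.2.2]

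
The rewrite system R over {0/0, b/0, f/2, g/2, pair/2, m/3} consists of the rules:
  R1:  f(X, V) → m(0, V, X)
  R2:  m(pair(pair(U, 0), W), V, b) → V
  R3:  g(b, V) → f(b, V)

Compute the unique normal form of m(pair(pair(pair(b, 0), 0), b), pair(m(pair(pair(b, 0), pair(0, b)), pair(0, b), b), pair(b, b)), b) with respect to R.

1. m(pair(pair(pair(b, 0), 0), b), pair(m(pair(pair(b, 0), pair(0, b)), pair(0, b), b), pair(b, b)), b)  →  pair(m(pair(pair(b, 0), pair(0, b)), pair(0, b), b), pair(b, b))   [R2 at ε]
2. pair(m(pair(pair(b, 0), pair(0, b)), pair(0, b), b), pair(b, b))  →  pair(pair(0, b), pair(b, b))   [R2 at 1]

pair(pair(0, b), pair(b, b))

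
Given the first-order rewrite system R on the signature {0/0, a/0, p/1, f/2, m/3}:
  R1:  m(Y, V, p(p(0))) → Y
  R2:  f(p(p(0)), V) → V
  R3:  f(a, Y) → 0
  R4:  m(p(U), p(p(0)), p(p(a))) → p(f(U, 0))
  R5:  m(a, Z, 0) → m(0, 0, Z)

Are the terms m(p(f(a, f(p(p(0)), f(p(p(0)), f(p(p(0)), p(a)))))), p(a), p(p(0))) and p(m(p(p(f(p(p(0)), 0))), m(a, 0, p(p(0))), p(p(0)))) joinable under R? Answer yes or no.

no — NF(t₁) = p(0), NF(t₂) = p(p(p(0)))

Reduce t₁ = m(p(f(a, f(p(p(0)), f(p(p(0)), f(p(p(0)), p(a)))))), p(a), p(p(0))):
1. m(p(f(a, f(p(p(0)), f(p(p(0)), f(p(p(0)), p(a)))))), p(a), p(p(0)))  →  p(f(a, f(p(p(0)), f(p(p(0)), f(p(p(0)), p(a))))))   [R1 at ε]
2. p(f(a, f(p(p(0)), f(p(p(0)), f(p(p(0)), p(a))))))  →  p(0)   [R3 at 1]

Reduce t₂ = p(m(p(p(f(p(p(0)), 0))), m(a, 0, p(p(0))), p(p(0)))):
1. p(m(p(p(f(p(p(0)), 0))), m(a, 0, p(p(0))), p(p(0))))  →  p(p(p(f(p(p(0)), 0))))   [R1 at 1]
2. p(p(p(f(p(p(0)), 0))))  →  p(p(p(0)))   [R2 at 1.1.1]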